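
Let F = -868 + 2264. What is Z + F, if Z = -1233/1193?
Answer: 1664195/1193 ≈ 1395.0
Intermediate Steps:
Z = -1233/1193 (Z = -1233*1/1193 = -1233/1193 ≈ -1.0335)
F = 1396
Z + F = -1233/1193 + 1396 = 1664195/1193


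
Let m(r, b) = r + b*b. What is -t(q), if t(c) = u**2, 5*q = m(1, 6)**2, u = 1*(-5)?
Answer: -25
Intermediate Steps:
u = -5
m(r, b) = r + b**2
q = 1369/5 (q = (1 + 6**2)**2/5 = (1 + 36)**2/5 = (1/5)*37**2 = (1/5)*1369 = 1369/5 ≈ 273.80)
t(c) = 25 (t(c) = (-5)**2 = 25)
-t(q) = -1*25 = -25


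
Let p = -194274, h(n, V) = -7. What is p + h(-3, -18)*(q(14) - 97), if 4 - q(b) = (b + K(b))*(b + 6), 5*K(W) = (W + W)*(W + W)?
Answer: -169711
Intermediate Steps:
K(W) = 4*W²/5 (K(W) = ((W + W)*(W + W))/5 = ((2*W)*(2*W))/5 = (4*W²)/5 = 4*W²/5)
q(b) = 4 - (6 + b)*(b + 4*b²/5) (q(b) = 4 - (b + 4*b²/5)*(b + 6) = 4 - (b + 4*b²/5)*(6 + b) = 4 - (6 + b)*(b + 4*b²/5))
p + h(-3, -18)*(q(14) - 97) = -194274 - 7*((4 - 6*14 - 29/5*14² - ⅘*14³) - 97) = -194274 - 7*((4 - 84 - 29/5*196 - ⅘*2744) - 97) = -194274 - 7*((4 - 84 - 5684/5 - 10976/5) - 97) = -194274 - 7*(-3412 - 97) = -194274 - 7*(-3509) = -194274 + 24563 = -169711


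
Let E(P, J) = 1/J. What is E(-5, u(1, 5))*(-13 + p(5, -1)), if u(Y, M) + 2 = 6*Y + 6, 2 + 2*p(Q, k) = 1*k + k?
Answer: -3/2 ≈ -1.5000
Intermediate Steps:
p(Q, k) = -1 + k (p(Q, k) = -1 + (1*k + k)/2 = -1 + (k + k)/2 = -1 + (2*k)/2 = -1 + k)
u(Y, M) = 4 + 6*Y (u(Y, M) = -2 + (6*Y + 6) = -2 + (6 + 6*Y) = 4 + 6*Y)
E(P, J) = 1/J
E(-5, u(1, 5))*(-13 + p(5, -1)) = (-13 + (-1 - 1))/(4 + 6*1) = (-13 - 2)/(4 + 6) = -15/10 = (⅒)*(-15) = -3/2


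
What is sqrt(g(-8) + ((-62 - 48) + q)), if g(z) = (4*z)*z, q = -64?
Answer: sqrt(82) ≈ 9.0554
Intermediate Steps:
g(z) = 4*z**2
sqrt(g(-8) + ((-62 - 48) + q)) = sqrt(4*(-8)**2 + ((-62 - 48) - 64)) = sqrt(4*64 + (-110 - 64)) = sqrt(256 - 174) = sqrt(82)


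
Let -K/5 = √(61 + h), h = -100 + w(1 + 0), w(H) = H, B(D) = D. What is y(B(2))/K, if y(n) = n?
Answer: I*√38/95 ≈ 0.064889*I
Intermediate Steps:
h = -99 (h = -100 + (1 + 0) = -100 + 1 = -99)
K = -5*I*√38 (K = -5*√(61 - 99) = -5*I*√38 ≈ -30.822*I)
y(B(2))/K = 2/((-5*I*√38)) = 2*(I*√38/190) = I*√38/95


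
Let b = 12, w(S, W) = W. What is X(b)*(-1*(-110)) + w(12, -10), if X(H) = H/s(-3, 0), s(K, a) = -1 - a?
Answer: -1330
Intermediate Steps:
X(H) = -H (X(H) = H/(-1 - 1*0) = H/(-1 + 0) = H/(-1) = H*(-1) = -H)
X(b)*(-1*(-110)) + w(12, -10) = (-1*12)*(-1*(-110)) - 10 = -12*110 - 10 = -1320 - 10 = -1330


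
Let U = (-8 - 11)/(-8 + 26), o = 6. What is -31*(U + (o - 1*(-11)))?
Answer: -8897/18 ≈ -494.28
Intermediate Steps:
U = -19/18 ≈ -1.0556
-31*(U + (o - 1*(-11))) = -31*(-19/18 + (6 - 1*(-11))) = -31*(-19/18 + (6 + 11)) = -31*(-19/18 + 17) = -31*287/18 = -8897/18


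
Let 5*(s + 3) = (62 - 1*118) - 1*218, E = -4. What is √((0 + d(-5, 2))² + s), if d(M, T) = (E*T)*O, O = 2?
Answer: √4955/5 ≈ 14.078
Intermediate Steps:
d(M, T) = -8*T (d(M, T) = -4*T*2 = -8*T)
s = -289/5 (s = -3 + ((62 - 1*118) - 1*218)/5 = -3 + ((62 - 118) - 218)/5 = -3 + (-56 - 218)/5 = -3 + (⅕)*(-274) = -3 - 274/5 = -289/5 ≈ -57.800)
√((0 + d(-5, 2))² + s) = √((0 - 8*2)² - 289/5) = √((0 - 16)² - 289/5) = √((-16)² - 289/5) = √(256 - 289/5) = √(991/5) = √4955/5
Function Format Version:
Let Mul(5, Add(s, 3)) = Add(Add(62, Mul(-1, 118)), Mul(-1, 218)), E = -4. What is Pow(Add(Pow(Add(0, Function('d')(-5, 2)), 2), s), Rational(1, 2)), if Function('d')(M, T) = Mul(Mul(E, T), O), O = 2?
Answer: Mul(Rational(1, 5), Pow(4955, Rational(1, 2))) ≈ 14.078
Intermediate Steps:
Function('d')(M, T) = Mul(-8, T) (Function('d')(M, T) = Mul(Mul(-4, T), 2) = Mul(-8, T))
s = Rational(-289, 5) (s = Add(-3, Mul(Rational(1, 5), Add(Add(62, Mul(-1, 118)), Mul(-1, 218)))) = Add(-3, Mul(Rational(1, 5), Add(Add(62, -118), -218))) = Add(-3, Mul(Rational(1, 5), Add(-56, -218))) = Add(-3, Mul(Rational(1, 5), -274)) = Add(-3, Rational(-274, 5)) = Rational(-289, 5) ≈ -57.800)
Pow(Add(Pow(Add(0, Function('d')(-5, 2)), 2), s), Rational(1, 2)) = Pow(Add(Pow(Add(0, Mul(-8, 2)), 2), Rational(-289, 5)), Rational(1, 2)) = Pow(Add(Pow(Add(0, -16), 2), Rational(-289, 5)), Rational(1, 2)) = Pow(Add(Pow(-16, 2), Rational(-289, 5)), Rational(1, 2)) = Pow(Add(256, Rational(-289, 5)), Rational(1, 2)) = Pow(Rational(991, 5), Rational(1, 2)) = Mul(Rational(1, 5), Pow(4955, Rational(1, 2)))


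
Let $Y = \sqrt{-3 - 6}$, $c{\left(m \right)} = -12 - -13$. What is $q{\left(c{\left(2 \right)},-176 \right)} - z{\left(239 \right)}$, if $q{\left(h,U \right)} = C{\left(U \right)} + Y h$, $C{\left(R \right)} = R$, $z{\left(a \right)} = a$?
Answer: $-415 + 3 i \approx -415.0 + 3.0 i$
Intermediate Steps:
$c{\left(m \right)} = 1$ ($c{\left(m \right)} = -12 + 13 = 1$)
$Y = 3 i$ ($Y = \sqrt{-9} = 3 i \approx 3.0 i$)
$q{\left(h,U \right)} = U + 3 i h$
$q{\left(c{\left(2 \right)},-176 \right)} - z{\left(239 \right)} = \left(-176 + 3 i 1\right) - 239 = \left(-176 + 3 i\right) - 239 = -415 + 3 i$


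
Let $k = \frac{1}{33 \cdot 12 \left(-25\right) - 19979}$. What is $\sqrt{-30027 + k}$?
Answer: $\frac{i \sqrt{26806743635186}}{29879} \approx 173.28 i$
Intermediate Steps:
$k = - \frac{1}{29879}$ ($k = \frac{1}{396 \left(-25\right) - 19979} = \frac{1}{-9900 - 19979} = \frac{1}{-29879} = - \frac{1}{29879} \approx -3.3468 \cdot 10^{-5}$)
$\sqrt{-30027 + k} = \sqrt{-30027 - \frac{1}{29879}} = \sqrt{- \frac{897176734}{29879}} = \frac{i \sqrt{26806743635186}}{29879}$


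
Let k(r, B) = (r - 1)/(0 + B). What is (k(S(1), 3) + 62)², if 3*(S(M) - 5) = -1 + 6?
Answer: 330625/81 ≈ 4081.8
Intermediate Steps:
S(M) = 20/3 (S(M) = 5 + (-1 + 6)/3 = 5 + (⅓)*5 = 5 + 5/3 = 20/3)
k(r, B) = (-1 + r)/B
(k(S(1), 3) + 62)² = ((-1 + 20/3)/3 + 62)² = ((⅓)*(17/3) + 62)² = (17/9 + 62)² = (575/9)² = 330625/81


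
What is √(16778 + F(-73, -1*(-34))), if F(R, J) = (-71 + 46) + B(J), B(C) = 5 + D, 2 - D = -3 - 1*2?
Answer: √16765 ≈ 129.48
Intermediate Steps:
D = 7 (D = 2 - (-3 - 1*2) = 2 - (-3 - 2) = 2 - 1*(-5) = 2 + 5 = 7)
B(C) = 12 (B(C) = 5 + 7 = 12)
F(R, J) = -13 (F(R, J) = (-71 + 46) + 12 = -25 + 12 = -13)
√(16778 + F(-73, -1*(-34))) = √(16778 - 13) = √16765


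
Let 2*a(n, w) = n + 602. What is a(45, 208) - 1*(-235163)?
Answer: 470973/2 ≈ 2.3549e+5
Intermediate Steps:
a(n, w) = 301 + n/2 (a(n, w) = (n + 602)/2 = (602 + n)/2 = 301 + n/2)
a(45, 208) - 1*(-235163) = (301 + (½)*45) - 1*(-235163) = (301 + 45/2) + 235163 = 647/2 + 235163 = 470973/2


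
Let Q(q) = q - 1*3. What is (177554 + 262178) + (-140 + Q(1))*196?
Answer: 411900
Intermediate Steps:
Q(q) = -3 + q (Q(q) = q - 3 = -3 + q)
(177554 + 262178) + (-140 + Q(1))*196 = (177554 + 262178) + (-140 + (-3 + 1))*196 = 439732 + (-140 - 2)*196 = 439732 - 142*196 = 439732 - 27832 = 411900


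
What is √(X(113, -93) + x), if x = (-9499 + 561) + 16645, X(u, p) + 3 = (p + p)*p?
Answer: 3*√2778 ≈ 158.12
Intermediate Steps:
X(u, p) = -3 + 2*p² (X(u, p) = -3 + (p + p)*p = -3 + (2*p)*p = -3 + 2*p²)
x = 7707 (x = -8938 + 16645 = 7707)
√(X(113, -93) + x) = √((-3 + 2*(-93)²) + 7707) = √((-3 + 2*8649) + 7707) = √((-3 + 17298) + 7707) = √(17295 + 7707) = √25002 = 3*√2778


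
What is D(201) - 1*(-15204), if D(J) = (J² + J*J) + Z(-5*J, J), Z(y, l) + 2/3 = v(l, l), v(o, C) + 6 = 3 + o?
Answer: 288610/3 ≈ 96203.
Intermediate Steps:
v(o, C) = -3 + o (v(o, C) = -6 + (3 + o) = -3 + o)
Z(y, l) = -11/3 + l (Z(y, l) = -⅔ + (-3 + l) = -11/3 + l)
D(J) = -11/3 + J + 2*J² (D(J) = (J² + J*J) + (-11/3 + J) = (J² + J²) + (-11/3 + J) = 2*J² + (-11/3 + J) = -11/3 + J + 2*J²)
D(201) - 1*(-15204) = (-11/3 + 201 + 2*201²) - 1*(-15204) = (-11/3 + 201 + 2*40401) + 15204 = (-11/3 + 201 + 80802) + 15204 = 242998/3 + 15204 = 288610/3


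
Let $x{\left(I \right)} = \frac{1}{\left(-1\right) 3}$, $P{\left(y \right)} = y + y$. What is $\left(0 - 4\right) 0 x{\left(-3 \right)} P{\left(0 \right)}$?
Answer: $0$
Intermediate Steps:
$P{\left(y \right)} = 2 y$
$x{\left(I \right)} = - \frac{1}{3}$ ($x{\left(I \right)} = \frac{1}{-3} = - \frac{1}{3}$)
$\left(0 - 4\right) 0 x{\left(-3 \right)} P{\left(0 \right)} = \left(0 - 4\right) 0 \left(- \frac{1}{3}\right) 2 \cdot 0 = \left(-4\right) 0 \left(- \frac{1}{3}\right) 0 = 0 \left(- \frac{1}{3}\right) 0 = 0 \cdot 0 = 0$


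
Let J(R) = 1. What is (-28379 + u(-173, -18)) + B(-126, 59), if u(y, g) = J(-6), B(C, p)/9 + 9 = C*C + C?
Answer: 113291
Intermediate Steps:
B(C, p) = -81 + 9*C + 9*C² (B(C, p) = -81 + 9*(C*C + C) = -81 + 9*(C² + C) = -81 + 9*(C + C²) = -81 + (9*C + 9*C²) = -81 + 9*C + 9*C²)
u(y, g) = 1
(-28379 + u(-173, -18)) + B(-126, 59) = (-28379 + 1) + (-81 + 9*(-126) + 9*(-126)²) = -28378 + (-81 - 1134 + 9*15876) = -28378 + (-81 - 1134 + 142884) = -28378 + 141669 = 113291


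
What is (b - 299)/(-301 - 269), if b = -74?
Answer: 373/570 ≈ 0.65439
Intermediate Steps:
(b - 299)/(-301 - 269) = (-74 - 299)/(-301 - 269) = -373/(-570) = -373*(-1/570) = 373/570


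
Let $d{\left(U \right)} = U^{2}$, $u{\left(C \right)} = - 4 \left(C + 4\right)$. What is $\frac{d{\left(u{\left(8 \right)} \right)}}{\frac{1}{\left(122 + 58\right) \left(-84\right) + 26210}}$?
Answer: $25551360$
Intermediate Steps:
$u{\left(C \right)} = -16 - 4 C$ ($u{\left(C \right)} = - 4 \left(4 + C\right) = -16 - 4 C$)
$\frac{d{\left(u{\left(8 \right)} \right)}}{\frac{1}{\left(122 + 58\right) \left(-84\right) + 26210}} = \frac{\left(-16 - 32\right)^{2}}{\frac{1}{\left(122 + 58\right) \left(-84\right) + 26210}} = \frac{\left(-16 - 32\right)^{2}}{\frac{1}{180 \left(-84\right) + 26210}} = \frac{\left(-48\right)^{2}}{\frac{1}{-15120 + 26210}} = \frac{2304}{\frac{1}{11090}} = 2304 \frac{1}{\frac{1}{11090}} = 2304 \cdot 11090 = 25551360$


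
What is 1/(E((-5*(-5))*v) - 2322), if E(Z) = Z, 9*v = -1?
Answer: -9/20923 ≈ -0.00043015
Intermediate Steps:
v = -1/9 (v = (1/9)*(-1) = -1/9 ≈ -0.11111)
1/(E((-5*(-5))*v) - 2322) = 1/(-5*(-5)*(-1/9) - 2322) = 1/(25*(-1/9) - 2322) = 1/(-25/9 - 2322) = 1/(-20923/9) = -9/20923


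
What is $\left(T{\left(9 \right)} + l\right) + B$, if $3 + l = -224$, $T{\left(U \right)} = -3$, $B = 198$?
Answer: $-32$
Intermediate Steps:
$l = -227$ ($l = -3 - 224 = -227$)
$\left(T{\left(9 \right)} + l\right) + B = \left(-3 - 227\right) + 198 = -230 + 198 = -32$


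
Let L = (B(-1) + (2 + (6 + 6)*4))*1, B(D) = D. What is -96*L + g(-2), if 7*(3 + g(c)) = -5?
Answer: -32954/7 ≈ -4707.7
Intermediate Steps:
g(c) = -26/7 (g(c) = -3 + (1/7)*(-5) = -3 - 5/7 = -26/7)
L = 49 (L = (-1 + (2 + (6 + 6)*4))*1 = (-1 + (2 + 12*4))*1 = (-1 + (2 + 48))*1 = (-1 + 50)*1 = 49*1 = 49)
-96*L + g(-2) = -96*49 - 26/7 = -4704 - 26/7 = -32954/7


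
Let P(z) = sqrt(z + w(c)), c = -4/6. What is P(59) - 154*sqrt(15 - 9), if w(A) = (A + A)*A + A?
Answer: -154*sqrt(6) + sqrt(533)/3 ≈ -369.53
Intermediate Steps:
c = -2/3 (c = -4*1/6 = -2/3 ≈ -0.66667)
w(A) = A + 2*A**2 (w(A) = (2*A)*A + A = 2*A**2 + A = A + 2*A**2)
P(z) = sqrt(2/9 + z) (P(z) = sqrt(z - 2*(1 + 2*(-2/3))/3) = sqrt(z - 2*(1 - 4/3)/3) = sqrt(z - 2/3*(-1/3)) = sqrt(z + 2/9) = sqrt(2/9 + z))
P(59) - 154*sqrt(15 - 9) = sqrt(2 + 9*59)/3 - 154*sqrt(15 - 9) = sqrt(2 + 531)/3 - 154*sqrt(6) = sqrt(533)/3 - 154*sqrt(6) = -154*sqrt(6) + sqrt(533)/3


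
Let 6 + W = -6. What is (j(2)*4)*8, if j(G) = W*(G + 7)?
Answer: -3456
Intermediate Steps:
W = -12 (W = -6 - 6 = -12)
j(G) = -84 - 12*G (j(G) = -12*(G + 7) = -12*(7 + G) = -84 - 12*G)
(j(2)*4)*8 = ((-84 - 12*2)*4)*8 = ((-84 - 24)*4)*8 = -108*4*8 = -432*8 = -3456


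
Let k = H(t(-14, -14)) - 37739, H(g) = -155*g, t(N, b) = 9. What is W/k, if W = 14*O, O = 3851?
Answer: -26957/19567 ≈ -1.3777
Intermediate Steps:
W = 53914 (W = 14*3851 = 53914)
k = -39134 (k = -155*9 - 37739 = -1395 - 37739 = -39134)
W/k = 53914/(-39134) = 53914*(-1/39134) = -26957/19567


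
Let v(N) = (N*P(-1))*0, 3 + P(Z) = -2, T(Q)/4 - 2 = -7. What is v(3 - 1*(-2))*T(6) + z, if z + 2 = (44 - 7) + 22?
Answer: 57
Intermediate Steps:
T(Q) = -20 (T(Q) = 8 + 4*(-7) = 8 - 28 = -20)
P(Z) = -5 (P(Z) = -3 - 2 = -5)
v(N) = 0 (v(N) = (N*(-5))*0 = -5*N*0 = 0)
z = 57 (z = -2 + ((44 - 7) + 22) = -2 + (37 + 22) = -2 + 59 = 57)
v(3 - 1*(-2))*T(6) + z = 0*(-20) + 57 = 0 + 57 = 57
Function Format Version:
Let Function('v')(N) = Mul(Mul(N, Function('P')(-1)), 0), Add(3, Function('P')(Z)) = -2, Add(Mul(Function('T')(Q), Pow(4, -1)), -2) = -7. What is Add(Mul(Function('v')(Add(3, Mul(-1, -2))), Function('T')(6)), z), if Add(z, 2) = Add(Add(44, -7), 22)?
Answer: 57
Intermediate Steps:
Function('T')(Q) = -20 (Function('T')(Q) = Add(8, Mul(4, -7)) = Add(8, -28) = -20)
Function('P')(Z) = -5 (Function('P')(Z) = Add(-3, -2) = -5)
Function('v')(N) = 0 (Function('v')(N) = Mul(Mul(N, -5), 0) = Mul(Mul(-5, N), 0) = 0)
z = 57 (z = Add(-2, Add(Add(44, -7), 22)) = Add(-2, Add(37, 22)) = Add(-2, 59) = 57)
Add(Mul(Function('v')(Add(3, Mul(-1, -2))), Function('T')(6)), z) = Add(Mul(0, -20), 57) = Add(0, 57) = 57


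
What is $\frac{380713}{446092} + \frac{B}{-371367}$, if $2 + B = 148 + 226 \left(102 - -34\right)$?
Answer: $\frac{42536010509}{55221282588} \approx 0.77028$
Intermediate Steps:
$B = 30882$ ($B = -2 + \left(148 + 226 \left(102 - -34\right)\right) = -2 + \left(148 + 226 \left(102 + 34\right)\right) = -2 + \left(148 + 226 \cdot 136\right) = -2 + \left(148 + 30736\right) = -2 + 30884 = 30882$)
$\frac{380713}{446092} + \frac{B}{-371367} = \frac{380713}{446092} + \frac{30882}{-371367} = 380713 \cdot \frac{1}{446092} + 30882 \left(- \frac{1}{371367}\right) = \frac{380713}{446092} - \frac{10294}{123789} = \frac{42536010509}{55221282588}$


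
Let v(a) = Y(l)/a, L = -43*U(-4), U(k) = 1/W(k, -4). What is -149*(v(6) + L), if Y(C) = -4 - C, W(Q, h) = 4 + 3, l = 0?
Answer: 21307/21 ≈ 1014.6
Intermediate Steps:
W(Q, h) = 7
U(k) = ⅐ (U(k) = 1/7 = ⅐)
L = -43/7 (L = -43*⅐ = -43/7 ≈ -6.1429)
v(a) = -4/a (v(a) = (-4 - 1*0)/a = (-4 + 0)/a = -4/a)
-149*(v(6) + L) = -149*(-4/6 - 43/7) = -149*(-4*⅙ - 43/7) = -149*(-⅔ - 43/7) = -149*(-143/21) = 21307/21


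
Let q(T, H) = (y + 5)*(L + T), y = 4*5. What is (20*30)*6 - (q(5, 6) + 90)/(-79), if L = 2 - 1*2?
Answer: 284615/79 ≈ 3602.7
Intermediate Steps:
y = 20
L = 0 (L = 2 - 2 = 0)
q(T, H) = 25*T (q(T, H) = (20 + 5)*(0 + T) = 25*T)
(20*30)*6 - (q(5, 6) + 90)/(-79) = (20*30)*6 - (25*5 + 90)/(-79) = 600*6 - (-1)*(125 + 90)/79 = 3600 - (-1)*215/79 = 3600 - 1*(-215/79) = 3600 + 215/79 = 284615/79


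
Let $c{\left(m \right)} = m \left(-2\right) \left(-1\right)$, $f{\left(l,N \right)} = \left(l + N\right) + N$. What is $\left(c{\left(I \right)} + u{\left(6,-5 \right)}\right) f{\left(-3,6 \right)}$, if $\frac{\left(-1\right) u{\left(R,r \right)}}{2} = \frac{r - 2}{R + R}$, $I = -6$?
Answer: $- \frac{195}{2} \approx -97.5$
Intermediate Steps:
$f{\left(l,N \right)} = l + 2 N$ ($f{\left(l,N \right)} = \left(N + l\right) + N = l + 2 N$)
$c{\left(m \right)} = 2 m$ ($c{\left(m \right)} = - 2 m \left(-1\right) = 2 m$)
$u{\left(R,r \right)} = - \frac{-2 + r}{R}$ ($u{\left(R,r \right)} = - 2 \frac{r - 2}{R + R} = - 2 \frac{-2 + r}{2 R} = - \frac{-2 + r}{R}$)
$\left(c{\left(I \right)} + u{\left(6,-5 \right)}\right) f{\left(-3,6 \right)} = \left(2 \left(-6\right) + \frac{2 - -5}{6}\right) \left(-3 + 2 \cdot 6\right) = \left(-12 + \frac{2 + 5}{6}\right) \left(-3 + 12\right) = \left(-12 + \frac{1}{6} \cdot 7\right) 9 = \left(-12 + \frac{7}{6}\right) 9 = \left(- \frac{65}{6}\right) 9 = - \frac{195}{2}$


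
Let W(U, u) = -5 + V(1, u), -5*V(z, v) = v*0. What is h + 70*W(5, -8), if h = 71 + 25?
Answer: -254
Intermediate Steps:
V(z, v) = 0 (V(z, v) = -v*0/5 = -1/5*0 = 0)
W(U, u) = -5 (W(U, u) = -5 + 0 = -5)
h = 96
h + 70*W(5, -8) = 96 + 70*(-5) = 96 - 350 = -254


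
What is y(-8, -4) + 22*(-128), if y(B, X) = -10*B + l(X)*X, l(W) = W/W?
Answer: -2740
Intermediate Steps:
l(W) = 1
y(B, X) = X - 10*B (y(B, X) = -10*B + 1*X = -10*B + X = X - 10*B)
y(-8, -4) + 22*(-128) = (-4 - 10*(-8)) + 22*(-128) = (-4 + 80) - 2816 = 76 - 2816 = -2740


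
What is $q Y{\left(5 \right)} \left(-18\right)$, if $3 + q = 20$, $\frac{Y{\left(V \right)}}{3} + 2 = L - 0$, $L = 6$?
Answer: $-3672$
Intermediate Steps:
$Y{\left(V \right)} = 12$ ($Y{\left(V \right)} = -6 + 3 \left(6 - 0\right) = -6 + 3 \left(6 + 0\right) = -6 + 3 \cdot 6 = -6 + 18 = 12$)
$q = 17$ ($q = -3 + 20 = 17$)
$q Y{\left(5 \right)} \left(-18\right) = 17 \cdot 12 \left(-18\right) = 204 \left(-18\right) = -3672$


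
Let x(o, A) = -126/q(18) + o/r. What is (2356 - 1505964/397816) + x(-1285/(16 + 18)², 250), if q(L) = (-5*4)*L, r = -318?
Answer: 215025213540913/91400215080 ≈ 2352.6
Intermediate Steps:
q(L) = -20*L
x(o, A) = 7/20 - o/318 (x(o, A) = -126/((-20*18)) + o/(-318) = -126/(-360) + o*(-1/318) = -126*(-1/360) - o/318 = 7/20 - o/318)
(2356 - 1505964/397816) + x(-1285/(16 + 18)², 250) = (2356 - 1505964/397816) + (7/20 - (-1285)/(318*((16 + 18)²))) = (2356 - 1505964*1/397816) + (7/20 - (-1285)/(318*(34²))) = (2356 - 376491/99454) + (7/20 - (-1285)/(318*1156)) = 233937133/99454 + (7/20 - (-1285)/(318*1156)) = 233937133/99454 + (7/20 - 1/318*(-1285/1156)) = 233937133/99454 + (7/20 + 1285/367608) = 233937133/99454 + 649739/1838040 = 215025213540913/91400215080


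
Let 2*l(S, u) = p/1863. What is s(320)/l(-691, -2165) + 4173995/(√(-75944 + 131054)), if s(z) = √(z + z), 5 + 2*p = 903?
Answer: 29808*√10/449 + 834799*√55110/11022 ≈ 17990.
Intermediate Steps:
p = 449 (p = -5/2 + (½)*903 = -5/2 + 903/2 = 449)
s(z) = √2*√z (s(z) = √(2*z) = √2*√z)
l(S, u) = 449/3726 (l(S, u) = (449/1863)/2 = (449*(1/1863))/2 = (½)*(449/1863) = 449/3726)
s(320)/l(-691, -2165) + 4173995/(√(-75944 + 131054)) = (√2*√320)/(449/3726) + 4173995/(√(-75944 + 131054)) = (√2*(8*√5))*(3726/449) + 4173995/(√55110) = (8*√10)*(3726/449) + 4173995*(√55110/55110) = 29808*√10/449 + 834799*√55110/11022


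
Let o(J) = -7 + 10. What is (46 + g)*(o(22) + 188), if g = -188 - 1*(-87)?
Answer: -10505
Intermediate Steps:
o(J) = 3
g = -101 (g = -188 + 87 = -101)
(46 + g)*(o(22) + 188) = (46 - 101)*(3 + 188) = -55*191 = -10505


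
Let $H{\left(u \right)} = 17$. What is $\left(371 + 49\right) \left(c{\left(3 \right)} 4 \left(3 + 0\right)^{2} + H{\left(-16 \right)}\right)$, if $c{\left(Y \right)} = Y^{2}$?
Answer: $143220$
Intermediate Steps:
$\left(371 + 49\right) \left(c{\left(3 \right)} 4 \left(3 + 0\right)^{2} + H{\left(-16 \right)}\right) = \left(371 + 49\right) \left(3^{2} \cdot 4 \left(3 + 0\right)^{2} + 17\right) = 420 \left(9 \cdot 4 \cdot 3^{2} + 17\right) = 420 \left(36 \cdot 9 + 17\right) = 420 \left(324 + 17\right) = 420 \cdot 341 = 143220$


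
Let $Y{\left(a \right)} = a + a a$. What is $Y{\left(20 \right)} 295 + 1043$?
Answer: $124943$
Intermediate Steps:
$Y{\left(a \right)} = a + a^{2}$
$Y{\left(20 \right)} 295 + 1043 = 20 \left(1 + 20\right) 295 + 1043 = 20 \cdot 21 \cdot 295 + 1043 = 420 \cdot 295 + 1043 = 123900 + 1043 = 124943$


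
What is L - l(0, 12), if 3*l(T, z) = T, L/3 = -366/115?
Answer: -1098/115 ≈ -9.5478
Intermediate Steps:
L = -1098/115 (L = 3*(-366/115) = -1098/115 ≈ -9.5478)
l(T, z) = T/3
L - l(0, 12) = -1098/115 - 0/3 = -1098/115 - 1*0 = -1098/115 + 0 = -1098/115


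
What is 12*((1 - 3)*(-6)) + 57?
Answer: 201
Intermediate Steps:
12*((1 - 3)*(-6)) + 57 = 12*(-2*(-6)) + 57 = 12*12 + 57 = 144 + 57 = 201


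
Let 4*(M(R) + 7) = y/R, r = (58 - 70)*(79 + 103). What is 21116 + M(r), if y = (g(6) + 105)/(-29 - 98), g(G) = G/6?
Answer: 11709922277/554736 ≈ 21109.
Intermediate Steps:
g(G) = G/6 (g(G) = G*(⅙) = G/6)
r = -2184 (r = -12*182 = -2184)
y = -106/127 (y = ((⅙)*6 + 105)/(-29 - 98) = (1 + 105)/(-127) = 106*(-1/127) = -106/127 ≈ -0.83465)
M(R) = -7 - 53/(254*R) (M(R) = -7 + (-106/(127*R))/4 = -7 - 53/(254*R))
21116 + M(r) = 21116 + (-7 - 53/254/(-2184)) = 21116 + (-7 - 53/254*(-1/2184)) = 21116 + (-7 + 53/554736) = 21116 - 3883099/554736 = 11709922277/554736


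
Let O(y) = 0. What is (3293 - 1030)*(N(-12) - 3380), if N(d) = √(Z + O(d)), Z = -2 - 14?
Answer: -7648940 + 9052*I ≈ -7.6489e+6 + 9052.0*I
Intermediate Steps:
Z = -16
N(d) = 4*I (N(d) = √(-16 + 0) = √(-16) = 4*I)
(3293 - 1030)*(N(-12) - 3380) = (3293 - 1030)*(4*I - 3380) = 2263*(-3380 + 4*I) = -7648940 + 9052*I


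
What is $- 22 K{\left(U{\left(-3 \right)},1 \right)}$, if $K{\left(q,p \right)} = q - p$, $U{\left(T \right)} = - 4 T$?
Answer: $-242$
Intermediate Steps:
$- 22 K{\left(U{\left(-3 \right)},1 \right)} = - 22 \left(\left(-4\right) \left(-3\right) - 1\right) = - 22 \left(12 - 1\right) = \left(-22\right) 11 = -242$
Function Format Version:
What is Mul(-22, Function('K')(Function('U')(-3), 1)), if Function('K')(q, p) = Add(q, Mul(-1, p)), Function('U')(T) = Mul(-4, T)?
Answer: -242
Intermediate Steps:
Mul(-22, Function('K')(Function('U')(-3), 1)) = Mul(-22, Add(Mul(-4, -3), Mul(-1, 1))) = Mul(-22, Add(12, -1)) = Mul(-22, 11) = -242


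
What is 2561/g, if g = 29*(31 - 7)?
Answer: 2561/696 ≈ 3.6796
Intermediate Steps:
g = 696 (g = 29*24 = 696)
2561/g = 2561/696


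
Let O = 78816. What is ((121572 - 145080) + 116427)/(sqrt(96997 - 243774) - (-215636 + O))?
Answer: 4237725860/6239953059 - 30973*I*sqrt(146777)/6239953059 ≈ 0.67913 - 0.0019017*I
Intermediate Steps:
((121572 - 145080) + 116427)/(sqrt(96997 - 243774) - (-215636 + O)) = ((121572 - 145080) + 116427)/(sqrt(96997 - 243774) - (-215636 + 78816)) = (-23508 + 116427)/(sqrt(-146777) - 1*(-136820)) = 92919/(I*sqrt(146777) + 136820) = 92919/(136820 + I*sqrt(146777))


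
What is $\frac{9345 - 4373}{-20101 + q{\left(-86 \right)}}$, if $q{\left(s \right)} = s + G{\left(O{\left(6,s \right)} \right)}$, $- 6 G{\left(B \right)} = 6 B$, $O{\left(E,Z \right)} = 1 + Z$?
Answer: $- \frac{2486}{10051} \approx -0.24734$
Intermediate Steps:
$G{\left(B \right)} = - B$ ($G{\left(B \right)} = - \frac{6 B}{6} = - B$)
$q{\left(s \right)} = -1$ ($q{\left(s \right)} = s - \left(1 + s\right) = -1$)
$\frac{9345 - 4373}{-20101 + q{\left(-86 \right)}} = \frac{9345 - 4373}{-20101 - 1} = \frac{4972}{-20102} = 4972 \left(- \frac{1}{20102}\right) = - \frac{2486}{10051}$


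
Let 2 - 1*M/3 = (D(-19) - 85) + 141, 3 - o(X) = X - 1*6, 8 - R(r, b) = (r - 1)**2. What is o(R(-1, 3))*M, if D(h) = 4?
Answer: -870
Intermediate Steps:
R(r, b) = 8 - (-1 + r)**2 (R(r, b) = 8 - (r - 1)**2 = 8 - (-1 + r)**2)
o(X) = 9 - X (o(X) = 3 - (X - 1*6) = 3 - (X - 6) = 3 - (-6 + X) = 3 + (6 - X) = 9 - X)
M = -174 (M = 6 - 3*((4 - 85) + 141) = 6 - 3*(-81 + 141) = 6 - 3*60 = 6 - 180 = -174)
o(R(-1, 3))*M = (9 - (8 - (-1 - 1)**2))*(-174) = (9 - (8 - 1*(-2)**2))*(-174) = (9 - (8 - 1*4))*(-174) = (9 - (8 - 4))*(-174) = (9 - 1*4)*(-174) = (9 - 4)*(-174) = 5*(-174) = -870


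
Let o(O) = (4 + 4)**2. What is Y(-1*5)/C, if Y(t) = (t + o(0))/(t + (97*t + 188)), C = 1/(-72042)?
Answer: 2125239/151 ≈ 14074.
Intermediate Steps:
o(O) = 64 (o(O) = 8**2 = 64)
C = -1/72042 ≈ -1.3881e-5
Y(t) = (64 + t)/(188 + 98*t) (Y(t) = (t + 64)/(t + (97*t + 188)) = (64 + t)/(t + (188 + 97*t)) = (64 + t)/(188 + 98*t))
Y(-1*5)/C = ((64 - 1*5)/(2*(94 + 49*(-1*5))))/(-1/72042) = ((64 - 5)/(2*(94 + 49*(-5))))*(-72042) = ((1/2)*59/(94 - 245))*(-72042) = ((1/2)*59/(-151))*(-72042) = ((1/2)*(-1/151)*59)*(-72042) = -59/302*(-72042) = 2125239/151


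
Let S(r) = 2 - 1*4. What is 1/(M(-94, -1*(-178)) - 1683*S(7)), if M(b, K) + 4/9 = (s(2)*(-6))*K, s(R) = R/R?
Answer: 9/20678 ≈ 0.00043525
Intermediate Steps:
S(r) = -2 (S(r) = 2 - 4 = -2)
s(R) = 1
M(b, K) = -4/9 - 6*K (M(b, K) = -4/9 + (1*(-6))*K = -4/9 - 6*K)
1/(M(-94, -1*(-178)) - 1683*S(7)) = 1/((-4/9 - (-6)*(-178)) - 1683*(-2)) = 1/((-4/9 - 6*178) + 3366) = 1/((-4/9 - 1068) + 3366) = 1/(-9616/9 + 3366) = 1/(20678/9) = 9/20678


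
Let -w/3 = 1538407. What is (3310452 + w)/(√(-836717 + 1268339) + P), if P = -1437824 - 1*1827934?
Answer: 78908514813/197503238573 + 434923*√47958/1185019431438 ≈ 0.39961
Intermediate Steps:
w = -4615221 (w = -3*1538407 = -4615221)
P = -3265758 (P = -1437824 - 1827934 = -3265758)
(3310452 + w)/(√(-836717 + 1268339) + P) = (3310452 - 4615221)/(√(-836717 + 1268339) - 3265758) = -1304769/(√431622 - 3265758) = -1304769/(3*√47958 - 3265758) = -1304769/(-3265758 + 3*√47958)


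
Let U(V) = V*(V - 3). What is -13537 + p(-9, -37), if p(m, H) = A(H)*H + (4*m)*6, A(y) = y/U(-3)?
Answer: -246185/18 ≈ -13677.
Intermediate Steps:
U(V) = V*(-3 + V)
A(y) = y/18 (A(y) = y/((-3*(-3 - 3))) = y/((-3*(-6))) = y/18)
p(m, H) = 24*m + H**2/18 (p(m, H) = (H/18)*H + (4*m)*6 = H**2/18 + 24*m = 24*m + H**2/18)
-13537 + p(-9, -37) = -13537 + (24*(-9) + (1/18)*(-37)**2) = -13537 + (-216 + (1/18)*1369) = -13537 + (-216 + 1369/18) = -13537 - 2519/18 = -246185/18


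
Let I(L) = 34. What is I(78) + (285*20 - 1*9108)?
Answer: -3374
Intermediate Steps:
I(78) + (285*20 - 1*9108) = 34 + (285*20 - 1*9108) = 34 + (5700 - 9108) = 34 - 3408 = -3374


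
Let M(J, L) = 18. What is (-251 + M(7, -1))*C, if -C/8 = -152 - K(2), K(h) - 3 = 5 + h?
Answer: -301968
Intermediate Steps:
K(h) = 8 + h (K(h) = 3 + (5 + h) = 8 + h)
C = 1296 (C = -8*(-152 - (8 + 2)) = -8*(-152 - 1*10) = -8*(-152 - 10) = -8*(-162) = 1296)
(-251 + M(7, -1))*C = (-251 + 18)*1296 = -233*1296 = -301968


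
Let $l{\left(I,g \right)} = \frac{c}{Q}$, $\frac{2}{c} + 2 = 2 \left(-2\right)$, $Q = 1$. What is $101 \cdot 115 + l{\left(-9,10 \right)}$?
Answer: $\frac{34844}{3} \approx 11615.0$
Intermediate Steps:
$c = - \frac{1}{3}$ ($c = \frac{2}{-2 + 2 \left(-2\right)} = \frac{2}{-2 - 4} = \frac{2}{-6} = 2 \left(- \frac{1}{6}\right) = - \frac{1}{3} \approx -0.33333$)
$l{\left(I,g \right)} = - \frac{1}{3}$ ($l{\left(I,g \right)} = - \frac{1}{3 \cdot 1} = \left(- \frac{1}{3}\right) 1 = - \frac{1}{3}$)
$101 \cdot 115 + l{\left(-9,10 \right)} = 101 \cdot 115 - \frac{1}{3} = 11615 - \frac{1}{3} = \frac{34844}{3}$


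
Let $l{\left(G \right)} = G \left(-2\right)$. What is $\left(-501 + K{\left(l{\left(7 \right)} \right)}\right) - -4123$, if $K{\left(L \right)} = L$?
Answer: $3608$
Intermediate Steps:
$l{\left(G \right)} = - 2 G$
$\left(-501 + K{\left(l{\left(7 \right)} \right)}\right) - -4123 = \left(-501 - 14\right) - -4123 = \left(-501 - 14\right) + 4123 = -515 + 4123 = 3608$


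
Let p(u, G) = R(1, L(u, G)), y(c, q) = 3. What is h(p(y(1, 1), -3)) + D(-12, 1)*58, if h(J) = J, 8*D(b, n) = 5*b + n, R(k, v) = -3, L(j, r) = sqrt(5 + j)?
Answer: -1723/4 ≈ -430.75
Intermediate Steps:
p(u, G) = -3
D(b, n) = n/8 + 5*b/8 (D(b, n) = (5*b + n)/8 = (n + 5*b)/8 = n/8 + 5*b/8)
h(p(y(1, 1), -3)) + D(-12, 1)*58 = -3 + ((1/8)*1 + (5/8)*(-12))*58 = -3 + (1/8 - 15/2)*58 = -3 - 59/8*58 = -3 - 1711/4 = -1723/4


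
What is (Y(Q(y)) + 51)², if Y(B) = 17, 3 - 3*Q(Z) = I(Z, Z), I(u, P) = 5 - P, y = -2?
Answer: 4624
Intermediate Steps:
Q(Z) = -⅔ + Z/3 (Q(Z) = 1 - (5 - Z)/3 = 1 + (-5/3 + Z/3) = -⅔ + Z/3)
(Y(Q(y)) + 51)² = (17 + 51)² = 68² = 4624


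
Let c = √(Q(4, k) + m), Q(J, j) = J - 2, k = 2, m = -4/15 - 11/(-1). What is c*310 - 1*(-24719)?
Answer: 24719 + 62*√2865/3 ≈ 25825.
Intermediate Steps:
m = 161/15 (m = -4*1/15 - 11*(-1) = -4/15 + 11 = 161/15 ≈ 10.733)
Q(J, j) = -2 + J
c = √2865/15 (c = √((-2 + 4) + 161/15) = √(2 + 161/15) = √(191/15) = √2865/15 ≈ 3.5684)
c*310 - 1*(-24719) = (√2865/15)*310 - 1*(-24719) = 62*√2865/3 + 24719 = 24719 + 62*√2865/3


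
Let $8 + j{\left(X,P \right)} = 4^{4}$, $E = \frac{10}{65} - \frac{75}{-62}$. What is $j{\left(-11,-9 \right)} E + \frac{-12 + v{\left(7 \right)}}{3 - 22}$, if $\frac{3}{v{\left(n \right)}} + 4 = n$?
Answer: $\frac{83667}{247} \approx 338.73$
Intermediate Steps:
$v{\left(n \right)} = \frac{3}{-4 + n}$
$E = \frac{1099}{806}$ ($E = 10 \cdot \frac{1}{65} - - \frac{75}{62} = \frac{2}{13} + \frac{75}{62} = \frac{1099}{806} \approx 1.3635$)
$j{\left(X,P \right)} = 248$ ($j{\left(X,P \right)} = -8 + 4^{4} = -8 + 256 = 248$)
$j{\left(-11,-9 \right)} E + \frac{-12 + v{\left(7 \right)}}{3 - 22} = 248 \cdot \frac{1099}{806} + \frac{-12 + \frac{3}{-4 + 7}}{3 - 22} = \frac{4396}{13} + \frac{-12 + \frac{3}{3}}{-19} = \frac{4396}{13} + \left(-12 + 3 \cdot \frac{1}{3}\right) \left(- \frac{1}{19}\right) = \frac{4396}{13} + \left(-12 + 1\right) \left(- \frac{1}{19}\right) = \frac{4396}{13} - - \frac{11}{19} = \frac{4396}{13} + \frac{11}{19} = \frac{83667}{247}$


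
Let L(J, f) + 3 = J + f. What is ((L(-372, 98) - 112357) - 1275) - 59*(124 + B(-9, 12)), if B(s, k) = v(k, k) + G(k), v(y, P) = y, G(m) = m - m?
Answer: -121933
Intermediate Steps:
G(m) = 0
L(J, f) = -3 + J + f (L(J, f) = -3 + (J + f) = -3 + J + f)
B(s, k) = k (B(s, k) = k + 0 = k)
((L(-372, 98) - 112357) - 1275) - 59*(124 + B(-9, 12)) = (((-3 - 372 + 98) - 112357) - 1275) - 59*(124 + 12) = ((-277 - 112357) - 1275) - 59*136 = (-112634 - 1275) - 8024 = -113909 - 8024 = -121933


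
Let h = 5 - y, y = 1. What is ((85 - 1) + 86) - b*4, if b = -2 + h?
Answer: 162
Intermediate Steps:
h = 4 (h = 5 - 1*1 = 5 - 1 = 4)
b = 2 (b = -2 + 4 = 2)
((85 - 1) + 86) - b*4 = ((85 - 1) + 86) - 2*4 = (84 + 86) - 8 = 170 - 1*8 = 170 - 8 = 162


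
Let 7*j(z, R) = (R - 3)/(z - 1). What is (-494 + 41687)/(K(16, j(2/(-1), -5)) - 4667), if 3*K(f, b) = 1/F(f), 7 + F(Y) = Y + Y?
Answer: -3089475/350024 ≈ -8.8265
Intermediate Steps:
F(Y) = -7 + 2*Y (F(Y) = -7 + (Y + Y) = -7 + 2*Y)
j(z, R) = (-3 + R)/(7*(-1 + z)) (j(z, R) = ((R - 3)/(z - 1))/7 = ((-3 + R)/(-1 + z))/7 = (-3 + R)/(7*(-1 + z)))
K(f, b) = 1/(3*(-7 + 2*f))
(-494 + 41687)/(K(16, j(2/(-1), -5)) - 4667) = (-494 + 41687)/(1/(3*(-7 + 2*16)) - 4667) = 41193/(1/(3*(-7 + 32)) - 4667) = 41193/((1/3)/25 - 4667) = 41193/((1/3)*(1/25) - 4667) = 41193/(1/75 - 4667) = 41193/(-350024/75) = 41193*(-75/350024) = -3089475/350024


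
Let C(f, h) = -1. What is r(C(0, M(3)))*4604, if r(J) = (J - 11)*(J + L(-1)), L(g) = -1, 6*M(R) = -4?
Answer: 110496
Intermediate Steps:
M(R) = -2/3 (M(R) = (1/6)*(-4) = -2/3)
r(J) = (-1 + J)*(-11 + J) (r(J) = (J - 11)*(J - 1) = (-11 + J)*(-1 + J) = (-1 + J)*(-11 + J))
r(C(0, M(3)))*4604 = (11 + (-1)**2 - 12*(-1))*4604 = (11 + 1 + 12)*4604 = 24*4604 = 110496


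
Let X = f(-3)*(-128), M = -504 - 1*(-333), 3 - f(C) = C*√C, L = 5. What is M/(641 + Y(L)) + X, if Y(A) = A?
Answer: -13065/34 - 384*I*√3 ≈ -384.26 - 665.11*I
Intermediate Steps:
f(C) = 3 - C^(3/2) (f(C) = 3 - C*√C = 3 - C^(3/2))
M = -171 (M = -504 + 333 = -171)
X = -384 - 384*I*√3 (X = (3 - (-3)^(3/2))*(-128) = (3 - (-3)*I*√3)*(-128) = (3 + 3*I*√3)*(-128) = -384 - 384*I*√3 ≈ -384.0 - 665.11*I)
M/(641 + Y(L)) + X = -171/(641 + 5) + (-384 - 384*I*√3) = -171/646 + (-384 - 384*I*√3) = -171*1/646 + (-384 - 384*I*√3) = -9/34 + (-384 - 384*I*√3) = -13065/34 - 384*I*√3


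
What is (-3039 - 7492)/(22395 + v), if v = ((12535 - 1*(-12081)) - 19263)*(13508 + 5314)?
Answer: -10531/100776561 ≈ -0.00010450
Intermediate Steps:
v = 100754166 (v = ((12535 + 12081) - 19263)*18822 = (24616 - 19263)*18822 = 5353*18822 = 100754166)
(-3039 - 7492)/(22395 + v) = (-3039 - 7492)/(22395 + 100754166) = -10531/100776561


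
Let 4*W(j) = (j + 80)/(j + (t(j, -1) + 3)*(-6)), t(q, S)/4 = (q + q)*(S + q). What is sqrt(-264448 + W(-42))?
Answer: I*sqrt(1990028190425898)/86748 ≈ 514.25*I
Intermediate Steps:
t(q, S) = 8*q*(S + q) (t(q, S) = 4*((q + q)*(S + q)) = 4*((2*q)*(S + q)) = 4*(2*q*(S + q)) = 8*q*(S + q))
W(j) = (80 + j)/(4*(-18 + j - 48*j*(-1 + j))) (W(j) = ((j + 80)/(j + (8*j*(-1 + j) + 3)*(-6)))/4 = ((80 + j)/(j + (3 + 8*j*(-1 + j))*(-6)))/4 = ((80 + j)/(j + (-18 - 48*j*(-1 + j))))/4 = ((80 + j)/(-18 + j - 48*j*(-1 + j)))/4 = (80 + j)/(4*(-18 + j - 48*j*(-1 + j))))
sqrt(-264448 + W(-42)) = sqrt(-264448 + (-80 - 1*(-42))/(4*(18 - 49*(-42) + 48*(-42)**2))) = sqrt(-264448 + (-80 + 42)/(4*(18 + 2058 + 48*1764))) = sqrt(-264448 + (1/4)*(-38)/(18 + 2058 + 84672)) = sqrt(-264448 + (1/4)*(-38)/86748) = sqrt(-264448 + (1/4)*(1/86748)*(-38)) = sqrt(-264448 - 19/173496) = sqrt(-45880670227/173496) = I*sqrt(1990028190425898)/86748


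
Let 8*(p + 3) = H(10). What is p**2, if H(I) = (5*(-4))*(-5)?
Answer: 361/4 ≈ 90.250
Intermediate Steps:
H(I) = 100 (H(I) = -20*(-5) = 100)
p = 19/2 (p = -3 + (1/8)*100 = -3 + 25/2 = 19/2 ≈ 9.5000)
p**2 = (19/2)**2 = 361/4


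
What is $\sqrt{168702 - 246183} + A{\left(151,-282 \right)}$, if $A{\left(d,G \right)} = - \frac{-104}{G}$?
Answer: $- \frac{52}{141} + 3 i \sqrt{8609} \approx -0.36879 + 278.35 i$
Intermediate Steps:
$A{\left(d,G \right)} = \frac{104}{G}$
$\sqrt{168702 - 246183} + A{\left(151,-282 \right)} = \sqrt{168702 - 246183} + \frac{104}{-282} = \sqrt{-77481} + 104 \left(- \frac{1}{282}\right) = 3 i \sqrt{8609} - \frac{52}{141} = - \frac{52}{141} + 3 i \sqrt{8609}$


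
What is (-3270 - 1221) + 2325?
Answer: -2166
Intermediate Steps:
(-3270 - 1221) + 2325 = -4491 + 2325 = -2166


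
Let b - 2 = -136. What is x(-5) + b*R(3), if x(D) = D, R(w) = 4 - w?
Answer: -139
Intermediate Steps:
b = -134 (b = 2 - 136 = -134)
x(-5) + b*R(3) = -5 - 134*(4 - 1*3) = -5 - 134*(4 - 3) = -5 - 134*1 = -5 - 134 = -139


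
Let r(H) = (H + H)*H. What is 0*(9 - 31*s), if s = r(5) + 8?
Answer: 0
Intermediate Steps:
r(H) = 2*H² (r(H) = (2*H)*H = 2*H²)
s = 58 (s = 2*5² + 8 = 2*25 + 8 = 50 + 8 = 58)
0*(9 - 31*s) = 0*(9 - 31*58) = 0*(9 - 1798) = 0*(-1789) = 0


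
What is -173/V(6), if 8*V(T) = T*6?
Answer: -346/9 ≈ -38.444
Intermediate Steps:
V(T) = 3*T/4 (V(T) = (T*6)/8 = (6*T)/8 = 3*T/4)
-173/V(6) = -173/((¾)*6) = -173/(9/2) = (2/9)*(-173) = -346/9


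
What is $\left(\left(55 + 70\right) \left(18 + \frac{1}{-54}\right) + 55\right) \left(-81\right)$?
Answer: $- \frac{373035}{2} \approx -1.8652 \cdot 10^{5}$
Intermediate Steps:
$\left(\left(55 + 70\right) \left(18 + \frac{1}{-54}\right) + 55\right) \left(-81\right) = \left(125 \left(18 - \frac{1}{54}\right) + 55\right) \left(-81\right) = \left(125 \cdot \frac{971}{54} + 55\right) \left(-81\right) = \left(\frac{121375}{54} + 55\right) \left(-81\right) = \frac{124345}{54} \left(-81\right) = - \frac{373035}{2}$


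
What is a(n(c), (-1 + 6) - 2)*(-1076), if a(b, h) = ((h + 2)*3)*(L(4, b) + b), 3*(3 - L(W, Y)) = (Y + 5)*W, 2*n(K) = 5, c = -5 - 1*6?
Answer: 72630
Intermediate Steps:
c = -11 (c = -5 - 6 = -11)
n(K) = 5/2 (n(K) = (1/2)*5 = 5/2)
L(W, Y) = 3 - W*(5 + Y)/3 (L(W, Y) = 3 - (Y + 5)*W/3 = 3 - (5 + Y)*W/3 = 3 - W*(5 + Y)/3)
a(b, h) = (6 + 3*h)*(-11/3 - b/3) (a(b, h) = ((h + 2)*3)*((3 - 5/3*4 - 1/3*4*b) + b) = ((2 + h)*3)*((3 - 20/3 - 4*b/3) + b) = (6 + 3*h)*((-11/3 - 4*b/3) + b) = (6 + 3*h)*(-11/3 - b/3))
a(n(c), (-1 + 6) - 2)*(-1076) = (-22 - 11*((-1 + 6) - 2) - 2*5/2 - 1*5/2*((-1 + 6) - 2))*(-1076) = (-22 - 11*(5 - 2) - 5 - 1*5/2*(5 - 2))*(-1076) = (-22 - 11*3 - 5 - 1*5/2*3)*(-1076) = (-22 - 33 - 5 - 15/2)*(-1076) = -135/2*(-1076) = 72630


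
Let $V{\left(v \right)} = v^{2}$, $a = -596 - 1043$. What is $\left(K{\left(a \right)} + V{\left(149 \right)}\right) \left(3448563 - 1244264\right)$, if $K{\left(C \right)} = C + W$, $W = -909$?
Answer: $43321088247$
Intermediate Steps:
$a = -1639$
$K{\left(C \right)} = -909 + C$ ($K{\left(C \right)} = C - 909 = -909 + C$)
$\left(K{\left(a \right)} + V{\left(149 \right)}\right) \left(3448563 - 1244264\right) = \left(\left(-909 - 1639\right) + 149^{2}\right) \left(3448563 - 1244264\right) = \left(-2548 + 22201\right) 2204299 = 19653 \cdot 2204299 = 43321088247$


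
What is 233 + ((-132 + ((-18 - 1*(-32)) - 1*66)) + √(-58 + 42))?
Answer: 49 + 4*I ≈ 49.0 + 4.0*I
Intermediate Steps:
233 + ((-132 + ((-18 - 1*(-32)) - 1*66)) + √(-58 + 42)) = 233 + ((-132 + ((-18 + 32) - 66)) + √(-16)) = 233 + ((-132 + (14 - 66)) + 4*I) = 233 + ((-132 - 52) + 4*I) = 233 + (-184 + 4*I) = 49 + 4*I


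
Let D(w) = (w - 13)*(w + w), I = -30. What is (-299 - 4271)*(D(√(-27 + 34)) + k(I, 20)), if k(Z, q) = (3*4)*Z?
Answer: 1581220 + 118820*√7 ≈ 1.8956e+6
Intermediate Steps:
k(Z, q) = 12*Z
D(w) = 2*w*(-13 + w) (D(w) = (-13 + w)*(2*w) = 2*w*(-13 + w))
(-299 - 4271)*(D(√(-27 + 34)) + k(I, 20)) = (-299 - 4271)*(2*√(-27 + 34)*(-13 + √(-27 + 34)) + 12*(-30)) = -4570*(2*√7*(-13 + √7) - 360) = -4570*(-360 + 2*√7*(-13 + √7)) = 1645200 - 9140*√7*(-13 + √7)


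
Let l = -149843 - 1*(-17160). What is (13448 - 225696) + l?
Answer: -344931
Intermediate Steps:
l = -132683 (l = -149843 + 17160 = -132683)
(13448 - 225696) + l = (13448 - 225696) - 132683 = -212248 - 132683 = -344931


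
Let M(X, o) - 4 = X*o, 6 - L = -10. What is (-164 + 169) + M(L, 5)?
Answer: 89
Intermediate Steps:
L = 16 (L = 6 - 1*(-10) = 6 + 10 = 16)
M(X, o) = 4 + X*o
(-164 + 169) + M(L, 5) = (-164 + 169) + (4 + 16*5) = 5 + (4 + 80) = 5 + 84 = 89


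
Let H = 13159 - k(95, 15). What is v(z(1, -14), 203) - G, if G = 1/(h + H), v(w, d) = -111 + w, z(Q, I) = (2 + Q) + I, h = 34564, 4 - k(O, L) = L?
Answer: -5823549/47734 ≈ -122.00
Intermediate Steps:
k(O, L) = 4 - L
z(Q, I) = 2 + I + Q
H = 13170 (H = 13159 - (4 - 1*15) = 13159 - (4 - 15) = 13159 - 1*(-11) = 13159 + 11 = 13170)
G = 1/47734 (G = 1/(34564 + 13170) = 1/47734 ≈ 2.0949e-5)
v(z(1, -14), 203) - G = (-111 + (2 - 14 + 1)) - 1*1/47734 = (-111 - 11) - 1/47734 = -122 - 1/47734 = -5823549/47734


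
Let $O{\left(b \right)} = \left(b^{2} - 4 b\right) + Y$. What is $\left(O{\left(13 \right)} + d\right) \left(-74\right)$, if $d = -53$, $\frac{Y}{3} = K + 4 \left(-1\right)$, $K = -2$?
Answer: $-3404$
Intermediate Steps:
$Y = -18$ ($Y = 3 \left(-2 + 4 \left(-1\right)\right) = 3 \left(-2 - 4\right) = 3 \left(-6\right) = -18$)
$O{\left(b \right)} = -18 + b^{2} - 4 b$ ($O{\left(b \right)} = \left(b^{2} - 4 b\right) - 18 = -18 + b^{2} - 4 b$)
$\left(O{\left(13 \right)} + d\right) \left(-74\right) = \left(\left(-18 + 13^{2} - 52\right) - 53\right) \left(-74\right) = \left(\left(-18 + 169 - 52\right) - 53\right) \left(-74\right) = \left(99 - 53\right) \left(-74\right) = 46 \left(-74\right) = -3404$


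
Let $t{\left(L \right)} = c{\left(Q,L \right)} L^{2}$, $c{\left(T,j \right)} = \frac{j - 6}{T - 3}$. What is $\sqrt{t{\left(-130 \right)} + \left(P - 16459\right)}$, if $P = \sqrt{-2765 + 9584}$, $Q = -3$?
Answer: $\frac{\sqrt{3299469 + 9 \sqrt{6819}}}{3} \approx 605.55$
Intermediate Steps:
$P = \sqrt{6819} \approx 82.577$
$c{\left(T,j \right)} = \frac{-6 + j}{-3 + T}$
$t{\left(L \right)} = L^{2} \left(1 - \frac{L}{6}\right)$ ($t{\left(L \right)} = \frac{-6 + L}{-3 - 3} L^{2} = \frac{-6 + L}{-6} L^{2} = - \frac{-6 + L}{6} L^{2} = \left(1 - \frac{L}{6}\right) L^{2} = L^{2} \left(1 - \frac{L}{6}\right)$)
$\sqrt{t{\left(-130 \right)} + \left(P - 16459\right)} = \sqrt{\frac{\left(-130\right)^{2} \left(6 - -130\right)}{6} - \left(16459 - \sqrt{6819}\right)} = \sqrt{\frac{1}{6} \cdot 16900 \left(6 + 130\right) - \left(16459 - \sqrt{6819}\right)} = \sqrt{\frac{1}{6} \cdot 16900 \cdot 136 - \left(16459 - \sqrt{6819}\right)} = \sqrt{\frac{1149200}{3} - \left(16459 - \sqrt{6819}\right)} = \sqrt{\frac{1099823}{3} + \sqrt{6819}}$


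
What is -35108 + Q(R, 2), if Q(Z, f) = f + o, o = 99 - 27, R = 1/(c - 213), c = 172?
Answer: -35034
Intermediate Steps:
R = -1/41 (R = 1/(172 - 213) = 1/(-41) = -1/41 ≈ -0.024390)
o = 72
Q(Z, f) = 72 + f (Q(Z, f) = f + 72 = 72 + f)
-35108 + Q(R, 2) = -35108 + (72 + 2) = -35108 + 74 = -35034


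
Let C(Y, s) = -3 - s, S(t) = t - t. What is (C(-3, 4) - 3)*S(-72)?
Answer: 0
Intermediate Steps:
S(t) = 0
(C(-3, 4) - 3)*S(-72) = ((-3 - 1*4) - 3)*0 = ((-3 - 4) - 3)*0 = (-7 - 3)*0 = -10*0 = 0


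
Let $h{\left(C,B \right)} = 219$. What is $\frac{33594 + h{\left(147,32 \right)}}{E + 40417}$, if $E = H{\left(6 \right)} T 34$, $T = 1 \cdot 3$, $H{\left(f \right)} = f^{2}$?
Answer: $\frac{33813}{44089} \approx 0.76693$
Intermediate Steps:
$T = 3$
$E = 3672$ ($E = 6^{2} \cdot 3 \cdot 34 = 36 \cdot 3 \cdot 34 = 108 \cdot 34 = 3672$)
$\frac{33594 + h{\left(147,32 \right)}}{E + 40417} = \frac{33594 + 219}{3672 + 40417} = \frac{33813}{44089}$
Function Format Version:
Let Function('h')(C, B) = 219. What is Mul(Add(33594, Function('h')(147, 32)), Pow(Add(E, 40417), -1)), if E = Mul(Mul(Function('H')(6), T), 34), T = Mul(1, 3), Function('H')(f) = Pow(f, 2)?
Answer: Rational(33813, 44089) ≈ 0.76693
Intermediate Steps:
T = 3
E = 3672 (E = Mul(Mul(Pow(6, 2), 3), 34) = Mul(Mul(36, 3), 34) = Mul(108, 34) = 3672)
Mul(Add(33594, Function('h')(147, 32)), Pow(Add(E, 40417), -1)) = Mul(Add(33594, 219), Pow(Add(3672, 40417), -1)) = Mul(33813, Pow(44089, -1)) = Mul(33813, Rational(1, 44089)) = Rational(33813, 44089)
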